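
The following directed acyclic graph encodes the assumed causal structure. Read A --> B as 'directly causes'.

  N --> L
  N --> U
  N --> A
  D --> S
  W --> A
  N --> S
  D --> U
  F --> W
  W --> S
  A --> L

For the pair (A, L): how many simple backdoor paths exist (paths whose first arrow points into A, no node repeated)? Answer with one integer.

A backdoor path from A to L is any simple undirected path whose first edge points into A (i.e. leaves A via a parent).
Parents of A: {N, W}.
Enumerating:
  P1: A <- W -> S <- D -> U <- N -> L
  P2: A <- W -> S <- N -> L
  P3: A <- N -> L
That exhausts the simple backdoor paths. Count: 3.

3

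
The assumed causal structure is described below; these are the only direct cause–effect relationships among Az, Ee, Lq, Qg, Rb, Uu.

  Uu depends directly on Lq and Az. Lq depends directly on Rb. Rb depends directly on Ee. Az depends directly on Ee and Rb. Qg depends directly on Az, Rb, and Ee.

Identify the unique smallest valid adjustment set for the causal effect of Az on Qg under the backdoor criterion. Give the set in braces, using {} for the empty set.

{Ee, Rb}

Variables eligible for adjustment (non-descendants of Az, excluding Az and Qg): {Ee, Lq, Rb}.
Backdoor paths from Az to Qg:
  P1: Az <- Ee -> Rb -> Qg
  P2: Az <- Ee -> Qg
  P3: Az <- Rb <- Ee -> Qg
  P4: Az <- Rb -> Qg
The empty set is not sufficient: P1 (Az <- Ee -> Rb -> Qg) has no collider blocking it and no conditioned non-collider, so it is open.
Try {Ee, Rb}:
  P1: blocked at fork node Ee ∈ conditioning set.
  P2: blocked at fork node Ee ∈ conditioning set.
  P3: blocked at chain node Rb ∈ conditioning set.
  P4: blocked at fork node Rb ∈ conditioning set.
{Ee, Rb} contains no descendant of Az and blocks every backdoor path.
Every element of {Ee, Rb} is needed (dropping Ee leaves P2 open; dropping Rb leaves P4 open), so no proper subset is valid.
Among all size-2 subsets of the eligible variables, only {Ee, Rb} blocks every backdoor path, so it is the unique smallest valid adjustment set.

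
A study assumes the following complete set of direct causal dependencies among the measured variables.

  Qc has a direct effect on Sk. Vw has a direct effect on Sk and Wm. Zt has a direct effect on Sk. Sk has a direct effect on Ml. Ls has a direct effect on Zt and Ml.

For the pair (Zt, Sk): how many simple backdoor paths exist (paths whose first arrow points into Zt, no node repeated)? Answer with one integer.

A backdoor path from Zt to Sk is any simple undirected path whose first edge points into Zt (i.e. leaves Zt via a parent).
Parents of Zt: {Ls}.
Enumerating:
  P1: Zt <- Ls -> Ml <- Sk
That exhausts the simple backdoor paths. Count: 1.

1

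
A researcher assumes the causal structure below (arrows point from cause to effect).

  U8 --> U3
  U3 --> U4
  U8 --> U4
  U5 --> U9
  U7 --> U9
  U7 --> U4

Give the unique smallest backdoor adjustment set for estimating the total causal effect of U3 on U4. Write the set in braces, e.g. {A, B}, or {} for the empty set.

Variables eligible for adjustment (non-descendants of U3, excluding U3 and U4): {U5, U7, U8, U9}.
Backdoor paths from U3 to U4:
  P1: U3 <- U8 -> U4
The empty set is not sufficient: P1 (U3 <- U8 -> U4) has no collider blocking it and no conditioned non-collider, so it is open.
Try {U8}:
  P1: blocked at fork node U8 ∈ conditioning set.
{U8} contains no descendant of U3 and blocks every backdoor path.
No other singleton works — e.g. {U7} leaves P1 open — so {U8} is the unique smallest valid adjustment set.

{U8}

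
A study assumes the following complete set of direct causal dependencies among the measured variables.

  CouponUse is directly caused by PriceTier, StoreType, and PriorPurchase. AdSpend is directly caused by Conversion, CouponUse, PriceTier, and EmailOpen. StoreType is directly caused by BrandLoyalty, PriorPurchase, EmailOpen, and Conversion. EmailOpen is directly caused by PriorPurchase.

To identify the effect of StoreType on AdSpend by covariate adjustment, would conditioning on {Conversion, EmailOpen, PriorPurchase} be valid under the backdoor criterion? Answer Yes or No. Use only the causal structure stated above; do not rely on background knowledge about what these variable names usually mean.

Yes

Backdoor paths from StoreType to AdSpend (paths whose first edge points into StoreType):
  P1: StoreType <- PriorPurchase -> EmailOpen -> AdSpend
  P2: StoreType <- PriorPurchase -> CouponUse <- PriceTier -> AdSpend
  P3: StoreType <- PriorPurchase -> CouponUse -> AdSpend
  P4: StoreType <- Conversion -> AdSpend
  P5: StoreType <- EmailOpen <- PriorPurchase -> CouponUse <- PriceTier -> AdSpend
  P6: StoreType <- EmailOpen <- PriorPurchase -> CouponUse -> AdSpend
  P7: StoreType <- EmailOpen -> AdSpend
Condition 1 (no descendant of StoreType in the set): holds — descendants of StoreType are {AdSpend, CouponUse}; none are in {Conversion, EmailOpen, PriorPurchase}.
Condition 2 (every backdoor path blocked by {Conversion, EmailOpen, PriorPurchase}):
  P1: blocked at fork node PriorPurchase ∈ conditioning set.
  P2: blocked at fork node PriorPurchase ∈ conditioning set.
  P3: blocked at fork node PriorPurchase ∈ conditioning set.
  P4: blocked at fork node Conversion ∈ conditioning set.
  P5: blocked at chain node EmailOpen ∈ conditioning set.
  P6: blocked at chain node EmailOpen ∈ conditioning set.
  P7: blocked at fork node EmailOpen ∈ conditioning set.
{Conversion, EmailOpen, PriorPurchase} satisfies the backdoor criterion.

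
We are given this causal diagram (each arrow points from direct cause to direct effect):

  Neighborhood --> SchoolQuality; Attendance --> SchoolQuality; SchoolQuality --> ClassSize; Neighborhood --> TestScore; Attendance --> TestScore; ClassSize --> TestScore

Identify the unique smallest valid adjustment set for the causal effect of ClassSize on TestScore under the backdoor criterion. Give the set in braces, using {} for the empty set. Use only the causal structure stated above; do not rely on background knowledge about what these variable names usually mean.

{SchoolQuality}

Variables eligible for adjustment (non-descendants of ClassSize, excluding ClassSize and TestScore): {Attendance, Neighborhood, SchoolQuality}.
Backdoor paths from ClassSize to TestScore:
  P1: ClassSize <- SchoolQuality <- Neighborhood -> TestScore
  P2: ClassSize <- SchoolQuality <- Attendance -> TestScore
The empty set is not sufficient: P1 (ClassSize <- SchoolQuality <- Neighborhood -> TestScore) has no collider blocking it and no conditioned non-collider, so it is open.
Try {SchoolQuality}:
  P1: blocked at chain node SchoolQuality ∈ conditioning set.
  P2: blocked at chain node SchoolQuality ∈ conditioning set.
{SchoolQuality} contains no descendant of ClassSize and blocks every backdoor path.
No other singleton works — e.g. {Neighborhood} leaves P2 open — so {SchoolQuality} is the unique smallest valid adjustment set.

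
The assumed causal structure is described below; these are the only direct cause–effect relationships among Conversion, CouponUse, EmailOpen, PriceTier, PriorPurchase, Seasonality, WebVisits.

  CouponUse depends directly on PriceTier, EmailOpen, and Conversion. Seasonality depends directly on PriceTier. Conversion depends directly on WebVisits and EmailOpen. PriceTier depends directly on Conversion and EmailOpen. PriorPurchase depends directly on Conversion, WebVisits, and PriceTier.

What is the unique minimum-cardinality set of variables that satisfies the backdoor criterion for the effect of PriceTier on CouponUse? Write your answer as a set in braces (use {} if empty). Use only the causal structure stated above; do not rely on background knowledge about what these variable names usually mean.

{Conversion, EmailOpen}

Variables eligible for adjustment (non-descendants of PriceTier, excluding PriceTier and CouponUse): {Conversion, EmailOpen, WebVisits}.
Backdoor paths from PriceTier to CouponUse:
  P1: PriceTier <- EmailOpen -> Conversion -> CouponUse
  P2: PriceTier <- EmailOpen -> CouponUse
  P3: PriceTier <- Conversion <- EmailOpen -> CouponUse
  P4: PriceTier <- Conversion -> CouponUse
The empty set is not sufficient: P1 (PriceTier <- EmailOpen -> Conversion -> CouponUse) has no collider blocking it and no conditioned non-collider, so it is open.
Try {Conversion, EmailOpen}:
  P1: blocked at fork node EmailOpen ∈ conditioning set.
  P2: blocked at fork node EmailOpen ∈ conditioning set.
  P3: blocked at chain node Conversion ∈ conditioning set.
  P4: blocked at fork node Conversion ∈ conditioning set.
{Conversion, EmailOpen} contains no descendant of PriceTier and blocks every backdoor path.
Every element of {Conversion, EmailOpen} is needed (dropping Conversion leaves P4 open; dropping EmailOpen leaves P2 open), so no proper subset is valid.
Among all size-2 subsets of the eligible variables, only {Conversion, EmailOpen} blocks every backdoor path, so it is the unique smallest valid adjustment set.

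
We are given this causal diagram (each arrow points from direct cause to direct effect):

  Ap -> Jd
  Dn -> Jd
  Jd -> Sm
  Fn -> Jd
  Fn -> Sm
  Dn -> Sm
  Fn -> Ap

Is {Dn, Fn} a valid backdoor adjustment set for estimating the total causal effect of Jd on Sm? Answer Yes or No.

Yes

Backdoor paths from Jd to Sm (paths whose first edge points into Jd):
  P1: Jd <- Dn -> Sm
  P2: Jd <- Fn -> Sm
  P3: Jd <- Ap <- Fn -> Sm
Condition 1 (no descendant of Jd in the set): holds — descendants of Jd are {Sm}; none are in {Dn, Fn}.
Condition 2 (every backdoor path blocked by {Dn, Fn}):
  P1: blocked at fork node Dn ∈ conditioning set.
  P2: blocked at fork node Fn ∈ conditioning set.
  P3: blocked at fork node Fn ∈ conditioning set.
{Dn, Fn} satisfies the backdoor criterion.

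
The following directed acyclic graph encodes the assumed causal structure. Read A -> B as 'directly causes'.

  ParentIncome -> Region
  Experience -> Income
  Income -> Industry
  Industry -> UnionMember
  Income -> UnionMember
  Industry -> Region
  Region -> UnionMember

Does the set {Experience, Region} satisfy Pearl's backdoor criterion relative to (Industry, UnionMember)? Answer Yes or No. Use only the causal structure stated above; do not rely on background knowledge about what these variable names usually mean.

Backdoor paths from Industry to UnionMember (paths whose first edge points into Industry):
  P1: Industry <- Income -> UnionMember
Condition 1 (no descendant of Industry in the set): FAILS — Region is a descendant of Industry.
Condition 2 (every backdoor path blocked by {Experience, Region}):
  P1: open — no interior node is in the conditioning set.
{Experience, Region} does not satisfy the backdoor criterion.

No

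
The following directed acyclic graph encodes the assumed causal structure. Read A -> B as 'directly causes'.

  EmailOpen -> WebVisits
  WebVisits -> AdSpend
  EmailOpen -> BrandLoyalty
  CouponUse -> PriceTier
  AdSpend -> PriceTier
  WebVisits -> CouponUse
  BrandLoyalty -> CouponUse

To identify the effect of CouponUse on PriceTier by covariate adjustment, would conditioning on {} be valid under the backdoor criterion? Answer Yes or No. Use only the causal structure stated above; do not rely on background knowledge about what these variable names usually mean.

No

Backdoor paths from CouponUse to PriceTier (paths whose first edge points into CouponUse):
  P1: CouponUse <- WebVisits -> AdSpend -> PriceTier
  P2: CouponUse <- BrandLoyalty <- EmailOpen -> WebVisits -> AdSpend -> PriceTier
Condition 1 (no descendant of CouponUse in the set): holds — descendants of CouponUse are {PriceTier}; none are in {}.
Condition 2 (every backdoor path blocked by {}):
  P1: open — no interior node is in the conditioning set.
  P2: open — no interior node is in the conditioning set.
{} does not satisfy the backdoor criterion.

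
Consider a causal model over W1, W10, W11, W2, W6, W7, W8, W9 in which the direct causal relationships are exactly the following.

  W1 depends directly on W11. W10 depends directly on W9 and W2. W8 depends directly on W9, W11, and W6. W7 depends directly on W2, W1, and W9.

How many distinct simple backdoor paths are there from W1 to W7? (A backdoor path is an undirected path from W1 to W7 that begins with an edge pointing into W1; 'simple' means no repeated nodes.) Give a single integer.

A backdoor path from W1 to W7 is any simple undirected path whose first edge points into W1 (i.e. leaves W1 via a parent).
Parents of W1: {W11}.
Enumerating:
  P1: W1 <- W11 -> W8 <- W9 -> W7
  P2: W1 <- W11 -> W8 <- W9 -> W10 <- W2 -> W7
That exhausts the simple backdoor paths. Count: 2.

2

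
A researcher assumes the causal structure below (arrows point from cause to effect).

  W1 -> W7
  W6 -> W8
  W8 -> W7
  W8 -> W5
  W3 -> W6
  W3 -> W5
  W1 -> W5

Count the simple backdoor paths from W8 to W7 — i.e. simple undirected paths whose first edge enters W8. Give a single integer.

1

A backdoor path from W8 to W7 is any simple undirected path whose first edge points into W8 (i.e. leaves W8 via a parent).
Parents of W8: {W6}.
Enumerating:
  P1: W8 <- W6 <- W3 -> W5 <- W1 -> W7
That exhausts the simple backdoor paths. Count: 1.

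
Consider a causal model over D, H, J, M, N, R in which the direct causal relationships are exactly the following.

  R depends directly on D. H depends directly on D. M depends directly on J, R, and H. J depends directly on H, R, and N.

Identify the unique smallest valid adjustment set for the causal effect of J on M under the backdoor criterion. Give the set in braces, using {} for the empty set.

{H, R}

Variables eligible for adjustment (non-descendants of J, excluding J and M): {D, H, N, R}.
Backdoor paths from J to M:
  P1: J <- H <- D -> R -> M
  P2: J <- H -> M
  P3: J <- R <- D -> H -> M
  P4: J <- R -> M
The empty set is not sufficient: P1 (J <- H <- D -> R -> M) has no collider blocking it and no conditioned non-collider, so it is open.
Try {H, R}:
  P1: blocked at chain node H ∈ conditioning set.
  P2: blocked at fork node H ∈ conditioning set.
  P3: blocked at chain node R ∈ conditioning set.
  P4: blocked at fork node R ∈ conditioning set.
{H, R} contains no descendant of J and blocks every backdoor path.
Every element of {H, R} is needed (dropping H leaves P2 open; dropping R leaves P4 open), so no proper subset is valid.
Among all size-2 subsets of the eligible variables, only {H, R} blocks every backdoor path, so it is the unique smallest valid adjustment set.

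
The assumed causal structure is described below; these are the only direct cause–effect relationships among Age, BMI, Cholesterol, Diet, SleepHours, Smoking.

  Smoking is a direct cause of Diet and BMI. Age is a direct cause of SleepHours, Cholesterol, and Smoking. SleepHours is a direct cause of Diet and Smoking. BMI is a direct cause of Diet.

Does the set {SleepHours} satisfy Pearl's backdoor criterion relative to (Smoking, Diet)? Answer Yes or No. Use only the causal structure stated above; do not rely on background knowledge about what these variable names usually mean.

Backdoor paths from Smoking to Diet (paths whose first edge points into Smoking):
  P1: Smoking <- Age -> SleepHours -> Diet
  P2: Smoking <- SleepHours -> Diet
Condition 1 (no descendant of Smoking in the set): holds — descendants of Smoking are {BMI, Diet}; none are in {SleepHours}.
Condition 2 (every backdoor path blocked by {SleepHours}):
  P1: blocked at chain node SleepHours ∈ conditioning set.
  P2: blocked at fork node SleepHours ∈ conditioning set.
{SleepHours} satisfies the backdoor criterion.

Yes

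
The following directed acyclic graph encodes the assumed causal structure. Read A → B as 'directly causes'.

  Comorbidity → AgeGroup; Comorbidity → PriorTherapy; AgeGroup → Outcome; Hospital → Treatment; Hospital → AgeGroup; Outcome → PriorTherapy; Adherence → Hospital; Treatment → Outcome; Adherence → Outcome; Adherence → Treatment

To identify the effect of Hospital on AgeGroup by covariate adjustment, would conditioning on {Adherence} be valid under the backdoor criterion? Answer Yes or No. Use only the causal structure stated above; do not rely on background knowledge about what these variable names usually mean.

Backdoor paths from Hospital to AgeGroup (paths whose first edge points into Hospital):
  P1: Hospital <- Adherence -> Treatment -> Outcome <- AgeGroup
  P2: Hospital <- Adherence -> Treatment -> Outcome -> PriorTherapy <- Comorbidity -> AgeGroup
  P3: Hospital <- Adherence -> Outcome <- AgeGroup
  P4: Hospital <- Adherence -> Outcome -> PriorTherapy <- Comorbidity -> AgeGroup
Condition 1 (no descendant of Hospital in the set): holds — descendants of Hospital are {AgeGroup, Outcome, PriorTherapy, Treatment}; none are in {Adherence}.
Condition 2 (every backdoor path blocked by {Adherence}):
  P1: blocked at fork node Adherence ∈ conditioning set.
  P2: blocked at fork node Adherence ∈ conditioning set.
  P3: blocked at fork node Adherence ∈ conditioning set.
  P4: blocked at fork node Adherence ∈ conditioning set.
{Adherence} satisfies the backdoor criterion.

Yes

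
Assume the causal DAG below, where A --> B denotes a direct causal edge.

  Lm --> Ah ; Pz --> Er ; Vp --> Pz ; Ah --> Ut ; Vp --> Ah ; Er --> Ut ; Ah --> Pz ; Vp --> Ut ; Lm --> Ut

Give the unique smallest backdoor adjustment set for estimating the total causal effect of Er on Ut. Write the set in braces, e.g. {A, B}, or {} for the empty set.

Variables eligible for adjustment (non-descendants of Er, excluding Er and Ut): {Ah, Lm, Pz, Vp}.
Backdoor paths from Er to Ut:
  P1: Er <- Pz <- Vp -> Ah <- Lm -> Ut
  P2: Er <- Pz <- Vp -> Ah -> Ut
  P3: Er <- Pz <- Vp -> Ut
  P4: Er <- Pz <- Ah <- Lm -> Ut
  P5: Er <- Pz <- Ah <- Vp -> Ut
  P6: Er <- Pz <- Ah -> Ut
The empty set is not sufficient: P2 (Er <- Pz <- Vp -> Ah -> Ut) has no collider blocking it and no conditioned non-collider, so it is open.
Try {Pz}:
  P1: blocked at chain node Pz ∈ conditioning set.
  P2: blocked at chain node Pz ∈ conditioning set.
  P3: blocked at chain node Pz ∈ conditioning set.
  P4: blocked at chain node Pz ∈ conditioning set.
  P5: blocked at chain node Pz ∈ conditioning set.
  P6: blocked at chain node Pz ∈ conditioning set.
{Pz} contains no descendant of Er and blocks every backdoor path.
No other singleton works — e.g. {Lm} leaves P2 open — so {Pz} is the unique smallest valid adjustment set.

{Pz}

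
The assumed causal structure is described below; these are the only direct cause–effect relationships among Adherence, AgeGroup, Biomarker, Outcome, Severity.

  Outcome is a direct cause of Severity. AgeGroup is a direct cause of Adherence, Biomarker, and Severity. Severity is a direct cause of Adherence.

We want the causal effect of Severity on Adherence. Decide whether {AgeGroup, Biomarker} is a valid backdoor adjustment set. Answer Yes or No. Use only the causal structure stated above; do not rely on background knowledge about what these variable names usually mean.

Backdoor paths from Severity to Adherence (paths whose first edge points into Severity):
  P1: Severity <- AgeGroup -> Adherence
Condition 1 (no descendant of Severity in the set): holds — descendants of Severity are {Adherence}; none are in {AgeGroup, Biomarker}.
Condition 2 (every backdoor path blocked by {AgeGroup, Biomarker}):
  P1: blocked at fork node AgeGroup ∈ conditioning set.
{AgeGroup, Biomarker} satisfies the backdoor criterion.

Yes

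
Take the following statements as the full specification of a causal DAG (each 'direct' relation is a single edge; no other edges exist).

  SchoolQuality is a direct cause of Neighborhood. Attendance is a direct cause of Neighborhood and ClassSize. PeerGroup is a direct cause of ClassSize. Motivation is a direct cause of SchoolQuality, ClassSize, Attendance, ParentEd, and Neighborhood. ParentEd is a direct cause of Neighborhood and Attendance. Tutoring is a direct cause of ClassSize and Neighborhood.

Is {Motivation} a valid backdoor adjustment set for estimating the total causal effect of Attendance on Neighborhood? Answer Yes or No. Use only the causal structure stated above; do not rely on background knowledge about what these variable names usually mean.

No

Backdoor paths from Attendance to Neighborhood (paths whose first edge points into Attendance):
  P1: Attendance <- Motivation -> SchoolQuality -> Neighborhood
  P2: Attendance <- Motivation -> ParentEd -> Neighborhood
  P3: Attendance <- Motivation -> ClassSize <- Tutoring -> Neighborhood
  P4: Attendance <- Motivation -> Neighborhood
  P5: Attendance <- ParentEd <- Motivation -> SchoolQuality -> Neighborhood
  P6: Attendance <- ParentEd <- Motivation -> ClassSize <- Tutoring -> Neighborhood
  P7: Attendance <- ParentEd <- Motivation -> Neighborhood
  P8: Attendance <- ParentEd -> Neighborhood
Condition 1 (no descendant of Attendance in the set): holds — descendants of Attendance are {ClassSize, Neighborhood}; none are in {Motivation}.
Condition 2 (every backdoor path blocked by {Motivation}):
  P1: blocked at fork node Motivation ∈ conditioning set.
  P2: blocked at fork node Motivation ∈ conditioning set.
  P3: blocked at fork node Motivation ∈ conditioning set.
  P4: blocked at fork node Motivation ∈ conditioning set.
  P5: blocked at fork node Motivation ∈ conditioning set.
  P6: blocked at fork node Motivation ∈ conditioning set.
  P7: blocked at fork node Motivation ∈ conditioning set.
  P8: open — no interior node is in the conditioning set.
{Motivation} does not satisfy the backdoor criterion.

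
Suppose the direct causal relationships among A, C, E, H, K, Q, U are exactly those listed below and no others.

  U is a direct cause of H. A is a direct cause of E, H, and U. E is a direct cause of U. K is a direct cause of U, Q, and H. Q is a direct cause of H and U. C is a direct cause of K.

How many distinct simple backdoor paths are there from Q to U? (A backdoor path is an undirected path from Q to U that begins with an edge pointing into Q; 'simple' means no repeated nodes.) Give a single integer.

A backdoor path from Q to U is any simple undirected path whose first edge points into Q (i.e. leaves Q via a parent).
Parents of Q: {K}.
Enumerating:
  P1: Q <- K -> U
  P2: Q <- K -> H <- A -> E -> U
  P3: Q <- K -> H <- A -> U
  P4: Q <- K -> H <- U
That exhausts the simple backdoor paths. Count: 4.

4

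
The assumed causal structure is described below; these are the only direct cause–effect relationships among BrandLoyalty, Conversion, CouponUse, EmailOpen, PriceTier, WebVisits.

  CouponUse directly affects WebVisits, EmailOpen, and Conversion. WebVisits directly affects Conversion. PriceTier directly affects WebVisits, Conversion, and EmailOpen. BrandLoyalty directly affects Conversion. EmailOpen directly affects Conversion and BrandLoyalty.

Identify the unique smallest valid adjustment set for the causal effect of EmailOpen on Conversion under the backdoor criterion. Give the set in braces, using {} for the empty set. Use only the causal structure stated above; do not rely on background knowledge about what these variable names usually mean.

Variables eligible for adjustment (non-descendants of EmailOpen, excluding EmailOpen and Conversion): {CouponUse, PriceTier, WebVisits}.
Backdoor paths from EmailOpen to Conversion:
  P1: EmailOpen <- PriceTier -> WebVisits <- CouponUse -> Conversion
  P2: EmailOpen <- PriceTier -> WebVisits -> Conversion
  P3: EmailOpen <- PriceTier -> Conversion
  P4: EmailOpen <- CouponUse -> WebVisits <- PriceTier -> Conversion
  P5: EmailOpen <- CouponUse -> WebVisits -> Conversion
  P6: EmailOpen <- CouponUse -> Conversion
The empty set is not sufficient: P2 (EmailOpen <- PriceTier -> WebVisits -> Conversion) has no collider blocking it and no conditioned non-collider, so it is open.
Try {CouponUse, PriceTier}:
  P1: blocked at fork node PriceTier ∈ conditioning set.
  P2: blocked at fork node PriceTier ∈ conditioning set.
  P3: blocked at fork node PriceTier ∈ conditioning set.
  P4: blocked at fork node CouponUse ∈ conditioning set.
  P5: blocked at fork node CouponUse ∈ conditioning set.
  P6: blocked at fork node CouponUse ∈ conditioning set.
{CouponUse, PriceTier} contains no descendant of EmailOpen and blocks every backdoor path.
Every element of {CouponUse, PriceTier} is needed (dropping CouponUse leaves P5 open; dropping PriceTier leaves P2 open), so no proper subset is valid.
Among all size-2 subsets of the eligible variables, only {CouponUse, PriceTier} blocks every backdoor path, so it is the unique smallest valid adjustment set.

{CouponUse, PriceTier}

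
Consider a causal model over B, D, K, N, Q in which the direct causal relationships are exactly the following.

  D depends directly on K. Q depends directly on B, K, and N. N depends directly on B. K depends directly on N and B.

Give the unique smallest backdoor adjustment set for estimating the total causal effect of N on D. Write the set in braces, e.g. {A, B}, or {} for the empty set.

Variables eligible for adjustment (non-descendants of N, excluding N and D): {B}.
Backdoor paths from N to D:
  P1: N <- B -> K -> D
  P2: N <- B -> Q <- K -> D
The empty set is not sufficient: P1 (N <- B -> K -> D) has no collider blocking it and no conditioned non-collider, so it is open.
Try {B}:
  P1: blocked at fork node B ∈ conditioning set.
  P2: blocked at fork node B ∈ conditioning set.
{B} contains no descendant of N and blocks every backdoor path.
{B} is the unique smallest valid adjustment set.

{B}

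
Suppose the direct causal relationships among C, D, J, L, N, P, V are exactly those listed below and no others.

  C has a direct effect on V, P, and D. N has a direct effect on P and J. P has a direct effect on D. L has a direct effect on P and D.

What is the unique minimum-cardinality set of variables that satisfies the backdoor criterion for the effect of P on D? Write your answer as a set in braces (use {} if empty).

{C, L}

Variables eligible for adjustment (non-descendants of P, excluding P and D): {C, J, L, N, V}.
Backdoor paths from P to D:
  P1: P <- C -> D
  P2: P <- L -> D
The empty set is not sufficient: P1 (P <- C -> D) has no collider blocking it and no conditioned non-collider, so it is open.
Try {C, L}:
  P1: blocked at fork node C ∈ conditioning set.
  P2: blocked at fork node L ∈ conditioning set.
{C, L} contains no descendant of P and blocks every backdoor path.
Every element of {C, L} is needed (dropping C leaves P1 open; dropping L leaves P2 open), so no proper subset is valid.
Among all size-2 subsets of the eligible variables, only {C, L} blocks every backdoor path, so it is the unique smallest valid adjustment set.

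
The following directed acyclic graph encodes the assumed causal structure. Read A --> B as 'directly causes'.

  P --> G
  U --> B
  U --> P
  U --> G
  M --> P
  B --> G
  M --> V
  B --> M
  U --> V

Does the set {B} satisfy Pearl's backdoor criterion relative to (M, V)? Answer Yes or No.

Backdoor paths from M to V (paths whose first edge points into M):
  P1: M <- B <- U -> V
  P2: M <- B -> G <- U -> V
  P3: M <- B -> G <- P <- U -> V
Condition 1 (no descendant of M in the set): holds — descendants of M are {G, P, V}; none are in {B}.
Condition 2 (every backdoor path blocked by {B}):
  P1: blocked at chain node B ∈ conditioning set.
  P2: blocked at fork node B ∈ conditioning set.
  P3: blocked at fork node B ∈ conditioning set.
{B} satisfies the backdoor criterion.

Yes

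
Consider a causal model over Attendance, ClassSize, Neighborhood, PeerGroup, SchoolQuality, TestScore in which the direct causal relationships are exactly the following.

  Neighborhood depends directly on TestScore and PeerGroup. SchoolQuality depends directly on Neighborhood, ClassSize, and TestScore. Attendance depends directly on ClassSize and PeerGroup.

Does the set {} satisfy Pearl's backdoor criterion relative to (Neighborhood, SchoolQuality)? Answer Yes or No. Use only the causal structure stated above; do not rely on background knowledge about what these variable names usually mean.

Backdoor paths from Neighborhood to SchoolQuality (paths whose first edge points into Neighborhood):
  P1: Neighborhood <- PeerGroup -> Attendance <- ClassSize -> SchoolQuality
  P2: Neighborhood <- TestScore -> SchoolQuality
Condition 1 (no descendant of Neighborhood in the set): holds — descendants of Neighborhood are {SchoolQuality}; none are in {}.
Condition 2 (every backdoor path blocked by {}):
  P1: blocked at collider Attendance (neither it nor any descendant is in the conditioning set).
  P2: open — no interior node is in the conditioning set.
{} does not satisfy the backdoor criterion.

No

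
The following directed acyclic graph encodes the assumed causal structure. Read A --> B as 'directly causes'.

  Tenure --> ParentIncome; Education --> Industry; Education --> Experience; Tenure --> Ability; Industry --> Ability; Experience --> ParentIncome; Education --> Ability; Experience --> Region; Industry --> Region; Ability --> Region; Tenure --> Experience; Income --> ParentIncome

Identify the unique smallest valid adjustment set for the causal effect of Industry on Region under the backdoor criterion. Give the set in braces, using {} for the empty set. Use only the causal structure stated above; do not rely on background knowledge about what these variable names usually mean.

{Education}

Variables eligible for adjustment (non-descendants of Industry, excluding Industry and Region): {Education, Experience, Income, ParentIncome, Tenure}.
Backdoor paths from Industry to Region:
  P1: Industry <- Education -> Experience <- Tenure -> Ability -> Region
  P2: Industry <- Education -> Experience -> ParentIncome <- Tenure -> Ability -> Region
  P3: Industry <- Education -> Experience -> Region
  P4: Industry <- Education -> Ability <- Tenure -> Experience -> Region
  P5: Industry <- Education -> Ability <- Tenure -> ParentIncome <- Experience -> Region
  P6: Industry <- Education -> Ability -> Region
The empty set is not sufficient: P3 (Industry <- Education -> Experience -> Region) has no collider blocking it and no conditioned non-collider, so it is open.
Try {Education}:
  P1: blocked at fork node Education ∈ conditioning set.
  P2: blocked at fork node Education ∈ conditioning set.
  P3: blocked at fork node Education ∈ conditioning set.
  P4: blocked at fork node Education ∈ conditioning set.
  P5: blocked at fork node Education ∈ conditioning set.
  P6: blocked at fork node Education ∈ conditioning set.
{Education} contains no descendant of Industry and blocks every backdoor path.
No other singleton works — e.g. {Tenure} leaves P3 open — so {Education} is the unique smallest valid adjustment set.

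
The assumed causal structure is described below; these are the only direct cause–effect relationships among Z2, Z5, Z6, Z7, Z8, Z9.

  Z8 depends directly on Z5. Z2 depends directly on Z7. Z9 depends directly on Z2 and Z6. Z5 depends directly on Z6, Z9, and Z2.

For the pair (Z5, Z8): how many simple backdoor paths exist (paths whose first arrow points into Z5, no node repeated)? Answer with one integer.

0

A backdoor path from Z5 to Z8 is any simple undirected path whose first edge points into Z5 (i.e. leaves Z5 via a parent).
Parents of Z5: {Z2, Z6, Z9}.
No simple path from any parent of Z5 reaches Z8 without revisiting Z5, so there are no backdoor paths.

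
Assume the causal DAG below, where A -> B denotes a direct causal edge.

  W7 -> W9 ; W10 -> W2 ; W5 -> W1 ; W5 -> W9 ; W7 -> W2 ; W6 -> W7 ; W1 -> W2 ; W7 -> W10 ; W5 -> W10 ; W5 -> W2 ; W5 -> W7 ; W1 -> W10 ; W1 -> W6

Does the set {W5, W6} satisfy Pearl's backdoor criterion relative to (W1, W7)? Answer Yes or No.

Backdoor paths from W1 to W7 (paths whose first edge points into W1):
  P1: W1 <- W5 -> W7
  P2: W1 <- W5 -> W10 <- W7
  P3: W1 <- W5 -> W10 -> W2 <- W7
  P4: W1 <- W5 -> W2 <- W7
  P5: W1 <- W5 -> W2 <- W10 <- W7
  P6: W1 <- W5 -> W9 <- W7
Condition 1 (no descendant of W1 in the set): FAILS — W6 is a descendant of W1.
Condition 2 (every backdoor path blocked by {W5, W6}):
  P1: blocked at fork node W5 ∈ conditioning set.
  P2: blocked at fork node W5 ∈ conditioning set.
  P3: blocked at fork node W5 ∈ conditioning set.
  P4: blocked at fork node W5 ∈ conditioning set.
  P5: blocked at fork node W5 ∈ conditioning set.
  P6: blocked at fork node W5 ∈ conditioning set.
{W5, W6} does not satisfy the backdoor criterion.

No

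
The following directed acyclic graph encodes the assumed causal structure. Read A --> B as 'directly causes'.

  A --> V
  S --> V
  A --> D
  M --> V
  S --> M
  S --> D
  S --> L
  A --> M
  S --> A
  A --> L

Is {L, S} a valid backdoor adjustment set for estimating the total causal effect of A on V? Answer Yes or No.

No

Backdoor paths from A to V (paths whose first edge points into A):
  P1: A <- S -> M -> V
  P2: A <- S -> V
Condition 1 (no descendant of A in the set): FAILS — L is a descendant of A.
Condition 2 (every backdoor path blocked by {L, S}):
  P1: blocked at fork node S ∈ conditioning set.
  P2: blocked at fork node S ∈ conditioning set.
{L, S} does not satisfy the backdoor criterion.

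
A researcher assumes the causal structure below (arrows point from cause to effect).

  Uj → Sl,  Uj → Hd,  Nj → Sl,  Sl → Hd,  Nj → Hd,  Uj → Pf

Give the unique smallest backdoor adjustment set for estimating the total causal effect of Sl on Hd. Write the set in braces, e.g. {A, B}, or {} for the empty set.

{Nj, Uj}

Variables eligible for adjustment (non-descendants of Sl, excluding Sl and Hd): {Nj, Pf, Uj}.
Backdoor paths from Sl to Hd:
  P1: Sl <- Uj -> Hd
  P2: Sl <- Nj -> Hd
The empty set is not sufficient: P1 (Sl <- Uj -> Hd) has no collider blocking it and no conditioned non-collider, so it is open.
Try {Nj, Uj}:
  P1: blocked at fork node Uj ∈ conditioning set.
  P2: blocked at fork node Nj ∈ conditioning set.
{Nj, Uj} contains no descendant of Sl and blocks every backdoor path.
Every element of {Nj, Uj} is needed (dropping Nj leaves P2 open; dropping Uj leaves P1 open), so no proper subset is valid.
Among all size-2 subsets of the eligible variables, only {Nj, Uj} blocks every backdoor path, so it is the unique smallest valid adjustment set.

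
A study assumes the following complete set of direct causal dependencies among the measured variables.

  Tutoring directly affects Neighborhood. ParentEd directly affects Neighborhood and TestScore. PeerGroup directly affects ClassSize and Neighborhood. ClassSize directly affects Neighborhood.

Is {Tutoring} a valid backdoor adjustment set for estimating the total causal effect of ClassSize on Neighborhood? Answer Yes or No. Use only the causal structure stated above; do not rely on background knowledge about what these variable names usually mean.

Backdoor paths from ClassSize to Neighborhood (paths whose first edge points into ClassSize):
  P1: ClassSize <- PeerGroup -> Neighborhood
Condition 1 (no descendant of ClassSize in the set): holds — descendants of ClassSize are {Neighborhood}; none are in {Tutoring}.
Condition 2 (every backdoor path blocked by {Tutoring}):
  P1: open — no interior node is in the conditioning set.
{Tutoring} does not satisfy the backdoor criterion.

No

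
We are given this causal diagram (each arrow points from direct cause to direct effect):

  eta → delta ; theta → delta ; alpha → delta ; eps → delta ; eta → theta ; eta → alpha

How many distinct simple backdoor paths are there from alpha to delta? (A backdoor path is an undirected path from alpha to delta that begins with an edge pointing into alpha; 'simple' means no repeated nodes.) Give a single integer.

A backdoor path from alpha to delta is any simple undirected path whose first edge points into alpha (i.e. leaves alpha via a parent).
Parents of alpha: {eta}.
Enumerating:
  P1: alpha <- eta -> theta -> delta
  P2: alpha <- eta -> delta
That exhausts the simple backdoor paths. Count: 2.

2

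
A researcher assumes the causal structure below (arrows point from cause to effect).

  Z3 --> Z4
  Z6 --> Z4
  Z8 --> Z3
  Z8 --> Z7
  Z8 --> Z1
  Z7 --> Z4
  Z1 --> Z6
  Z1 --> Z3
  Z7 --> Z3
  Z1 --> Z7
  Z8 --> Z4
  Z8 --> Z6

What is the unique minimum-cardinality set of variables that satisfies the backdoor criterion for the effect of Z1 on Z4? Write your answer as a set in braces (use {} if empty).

Variables eligible for adjustment (non-descendants of Z1, excluding Z1 and Z4): {Z8}.
Backdoor paths from Z1 to Z4:
  P1: Z1 <- Z8 -> Z6 -> Z4
  P2: Z1 <- Z8 -> Z7 -> Z3 -> Z4
  P3: Z1 <- Z8 -> Z7 -> Z4
  P4: Z1 <- Z8 -> Z3 <- Z7 -> Z4
  P5: Z1 <- Z8 -> Z3 -> Z4
  P6: Z1 <- Z8 -> Z4
The empty set is not sufficient: P1 (Z1 <- Z8 -> Z6 -> Z4) has no collider blocking it and no conditioned non-collider, so it is open.
Try {Z8}:
  P1: blocked at fork node Z8 ∈ conditioning set.
  P2: blocked at fork node Z8 ∈ conditioning set.
  P3: blocked at fork node Z8 ∈ conditioning set.
  P4: blocked at fork node Z8 ∈ conditioning set.
  P5: blocked at fork node Z8 ∈ conditioning set.
  P6: blocked at fork node Z8 ∈ conditioning set.
{Z8} contains no descendant of Z1 and blocks every backdoor path.
{Z8} is the unique smallest valid adjustment set.

{Z8}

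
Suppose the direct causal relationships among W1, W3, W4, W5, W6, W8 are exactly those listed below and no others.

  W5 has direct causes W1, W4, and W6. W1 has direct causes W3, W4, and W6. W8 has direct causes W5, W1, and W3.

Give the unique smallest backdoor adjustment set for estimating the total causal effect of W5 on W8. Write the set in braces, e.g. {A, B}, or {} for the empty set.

{W1, W3}

Variables eligible for adjustment (non-descendants of W5, excluding W5 and W8): {W1, W3, W4, W6}.
Backdoor paths from W5 to W8:
  P1: W5 <- W6 -> W1 <- W3 -> W8
  P2: W5 <- W6 -> W1 -> W8
  P3: W5 <- W4 -> W1 <- W3 -> W8
  P4: W5 <- W4 -> W1 -> W8
  P5: W5 <- W1 <- W3 -> W8
  P6: W5 <- W1 -> W8
The empty set is not sufficient: P2 (W5 <- W6 -> W1 -> W8) has no collider blocking it and no conditioned non-collider, so it is open.
Try {W1, W3}:
  P1: blocked at fork node W3 ∈ conditioning set.
  P2: blocked at chain node W1 ∈ conditioning set.
  P3: blocked at fork node W3 ∈ conditioning set.
  P4: blocked at chain node W1 ∈ conditioning set.
  P5: blocked at chain node W1 ∈ conditioning set.
  P6: blocked at fork node W1 ∈ conditioning set.
{W1, W3} contains no descendant of W5 and blocks every backdoor path.
Every element of {W1, W3} is needed (dropping W1 leaves P2 open; dropping W3 leaves P1 open), so no proper subset is valid.
Among all size-2 subsets of the eligible variables, only {W1, W3} blocks every backdoor path, so it is the unique smallest valid adjustment set.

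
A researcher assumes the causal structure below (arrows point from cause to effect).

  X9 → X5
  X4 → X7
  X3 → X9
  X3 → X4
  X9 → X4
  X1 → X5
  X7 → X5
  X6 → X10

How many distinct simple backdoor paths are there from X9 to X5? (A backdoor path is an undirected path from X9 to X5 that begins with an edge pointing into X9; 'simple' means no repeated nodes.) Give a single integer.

1

A backdoor path from X9 to X5 is any simple undirected path whose first edge points into X9 (i.e. leaves X9 via a parent).
Parents of X9: {X3}.
Enumerating:
  P1: X9 <- X3 -> X4 -> X7 -> X5
That exhausts the simple backdoor paths. Count: 1.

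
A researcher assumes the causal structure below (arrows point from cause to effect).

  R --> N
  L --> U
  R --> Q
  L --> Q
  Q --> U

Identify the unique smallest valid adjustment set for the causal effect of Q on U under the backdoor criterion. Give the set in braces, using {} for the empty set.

{L}

Variables eligible for adjustment (non-descendants of Q, excluding Q and U): {L, N, R}.
Backdoor paths from Q to U:
  P1: Q <- L -> U
The empty set is not sufficient: P1 (Q <- L -> U) has no collider blocking it and no conditioned non-collider, so it is open.
Try {L}:
  P1: blocked at fork node L ∈ conditioning set.
{L} contains no descendant of Q and blocks every backdoor path.
No other singleton works — e.g. {R} leaves P1 open — so {L} is the unique smallest valid adjustment set.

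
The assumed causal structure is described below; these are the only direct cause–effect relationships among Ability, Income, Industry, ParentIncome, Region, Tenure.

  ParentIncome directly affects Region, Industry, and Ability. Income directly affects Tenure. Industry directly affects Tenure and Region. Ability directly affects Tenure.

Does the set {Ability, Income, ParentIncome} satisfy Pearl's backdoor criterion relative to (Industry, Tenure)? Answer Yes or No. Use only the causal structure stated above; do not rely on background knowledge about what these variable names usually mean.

Backdoor paths from Industry to Tenure (paths whose first edge points into Industry):
  P1: Industry <- ParentIncome -> Ability -> Tenure
Condition 1 (no descendant of Industry in the set): holds — descendants of Industry are {Region, Tenure}; none are in {Ability, Income, ParentIncome}.
Condition 2 (every backdoor path blocked by {Ability, Income, ParentIncome}):
  P1: blocked at fork node ParentIncome ∈ conditioning set.
{Ability, Income, ParentIncome} satisfies the backdoor criterion.

Yes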